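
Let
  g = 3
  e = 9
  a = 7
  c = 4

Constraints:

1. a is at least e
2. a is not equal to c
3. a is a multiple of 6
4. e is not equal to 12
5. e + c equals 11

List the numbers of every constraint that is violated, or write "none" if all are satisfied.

1. a = 7, e = 9; 7 < 9 (want ≥) — violated.
2. a = 7, c = 4; distinct — OK.
3. 7 = 6*1 + 1, so 6 does not divide 7 — violated.
4. e = 9, and 9 ≠ 12 — OK.
5. e + c = 9 + 4 = 13, not 11 — violated.

The assignment fails constraints 1, 3, and 5.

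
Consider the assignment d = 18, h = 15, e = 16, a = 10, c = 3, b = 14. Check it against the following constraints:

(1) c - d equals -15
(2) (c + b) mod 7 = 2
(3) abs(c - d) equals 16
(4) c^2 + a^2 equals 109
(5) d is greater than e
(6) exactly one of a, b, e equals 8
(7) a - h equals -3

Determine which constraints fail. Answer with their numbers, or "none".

(1) c - d = 3 - 18 = -15  ✓
(2) c + b = 17; 17 mod 7 = 3, not 2  ✗
(3) abs(3 - 18) = 15, not 16  ✗
(4) c^2 + a^2 = 3^2 + 10^2 = 9 + 100 = 109  ✓
(5) d = 18, e = 16; 18 > 16  ✓
(6) a=10, b=14, e=16; 0 of them equal 8, not exactly one  ✗
(7) a - h = 10 - 15 = -5, not -3  ✗

Constraints 2, 3, 6, 7 are violated.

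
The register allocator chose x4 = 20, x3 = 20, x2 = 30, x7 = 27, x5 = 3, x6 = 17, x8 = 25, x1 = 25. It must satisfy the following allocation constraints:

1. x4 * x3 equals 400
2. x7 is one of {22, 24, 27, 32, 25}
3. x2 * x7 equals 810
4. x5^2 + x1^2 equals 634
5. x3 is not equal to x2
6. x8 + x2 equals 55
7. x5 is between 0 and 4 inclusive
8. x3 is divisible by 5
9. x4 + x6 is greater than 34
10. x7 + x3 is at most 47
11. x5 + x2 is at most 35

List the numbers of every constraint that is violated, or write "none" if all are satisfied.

1. x4 * x3 = 20 * 20 = 400  ✓
2. x7 = 27 is in {22, 24, 27, 32, 25}  ✓
3. x2 * x7 = 30 * 27 = 810  ✓
4. x5^2 + x1^2 = 3^2 + 25^2 = 9 + 625 = 634  ✓
5. x3 = 20, x2 = 30; distinct  ✓
6. x8 + x2 = 25 + 30 = 55  ✓
7. x5 = 3 lies in [0, 4]  ✓
8. 20 / 5 = 4, so 5 divides 20  ✓
9. x4 + x6 = 20 + 17 = 37; 37 > 34  ✓
10. x7 + x3 = 27 + 20 = 47; 47 ≤ 47  ✓
11. x5 + x2 = 3 + 30 = 33; 33 ≤ 35  ✓

The assignment satisfies every constraint.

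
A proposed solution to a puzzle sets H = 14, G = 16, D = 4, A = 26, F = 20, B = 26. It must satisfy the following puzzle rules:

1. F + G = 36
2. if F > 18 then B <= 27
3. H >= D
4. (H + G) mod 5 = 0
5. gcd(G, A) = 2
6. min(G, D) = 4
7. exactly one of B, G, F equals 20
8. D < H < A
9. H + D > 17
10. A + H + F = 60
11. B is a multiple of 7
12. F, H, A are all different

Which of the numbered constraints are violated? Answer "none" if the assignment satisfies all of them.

Constraint 11 is violated.

1. F + G = 20 + 16 = 36  true
2. F = 20 > 18, so we need B ≤ 27; B = 26 ≤ 27  true
3. H = 14, D = 4; 14 ≥ 4  true
4. H + G = 30; 30 mod 5 = 0  true
5. gcd(16, 26) = 2  true
6. min(16, 4) = 4  true
7. B=26, G=16, F=20; 1 of them equals 20  true
8. values 4 < 14 < 26  true
9. H + D = 14 + 4 = 18; 18 > 17  true
10. A + H + F = 26 + 14 + 20 = 60  true
11. 26 = 7*3 + 5, so 7 does not divide 26  false
12. values 20, 14, 26 are pairwise distinct  true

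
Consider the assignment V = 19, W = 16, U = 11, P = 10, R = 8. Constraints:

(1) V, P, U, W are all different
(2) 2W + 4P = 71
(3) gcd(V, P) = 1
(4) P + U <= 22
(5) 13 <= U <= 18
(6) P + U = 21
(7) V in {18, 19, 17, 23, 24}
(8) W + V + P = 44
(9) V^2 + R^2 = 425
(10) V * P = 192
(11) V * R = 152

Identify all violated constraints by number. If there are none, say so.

Constraints 2, 5, 8, and 10 are violated.

(1) values 19, 10, 11, 16 are pairwise distinct — OK.
(2) 2W + 4P = 2(16) + 4(10) = 72, not 71 — violated.
(3) gcd(19, 10) = 1 — OK.
(4) P + U = 10 + 11 = 21; 21 ≤ 22 — OK.
(5) U = 11 is outside [13, 18] — violated.
(6) P + U = 10 + 11 = 21 — OK.
(7) V = 19 is in {18, 19, 17, 23, 24} — OK.
(8) W + V + P = 16 + 19 + 10 = 45, not 44 — violated.
(9) V^2 + R^2 = 19^2 + 8^2 = 361 + 64 = 425 — OK.
(10) V * P = 19 * 10 = 190, not 192 — violated.
(11) V * R = 19 * 8 = 152 — OK.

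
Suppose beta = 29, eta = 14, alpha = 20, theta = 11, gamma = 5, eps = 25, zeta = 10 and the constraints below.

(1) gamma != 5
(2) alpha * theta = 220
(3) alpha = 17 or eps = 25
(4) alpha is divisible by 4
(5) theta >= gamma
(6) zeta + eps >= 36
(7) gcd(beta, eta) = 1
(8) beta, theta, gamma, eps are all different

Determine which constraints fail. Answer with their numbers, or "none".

(1) gamma = 5, but 5 is required to differ — does not hold.
(2) alpha * theta = 20 * 11 = 220 — holds.
(3) alpha = 20 ≠ 17, but eps = 25 = 25 (second disjunct) — holds.
(4) 20 / 4 = 5, so 4 divides 20 — holds.
(5) theta = 11, gamma = 5; 11 ≥ 5 — holds.
(6) zeta + eps = 10 + 25 = 35; 35 < 36, bound 36 not met — does not hold.
(7) gcd(29, 14) = 1 — holds.
(8) values 29, 11, 5, 25 are pairwise distinct — holds.

Constraints 1, 6 do not hold.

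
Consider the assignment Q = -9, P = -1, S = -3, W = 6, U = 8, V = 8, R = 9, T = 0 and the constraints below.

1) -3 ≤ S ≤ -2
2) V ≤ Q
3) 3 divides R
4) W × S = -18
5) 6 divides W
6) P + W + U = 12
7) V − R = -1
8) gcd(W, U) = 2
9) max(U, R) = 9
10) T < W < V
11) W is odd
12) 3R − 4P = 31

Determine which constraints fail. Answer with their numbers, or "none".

1) S = -3 lies in [-3, -2]  OK
2) V = 8, Q = -9; 8 > -9 (want ≤)  FAIL
3) 9 / 3 = 3, so 3 divides 9  OK
4) W × S = 6 × (-3) = -18  OK
5) 6 / 6 = 1, so 6 divides 6  OK
6) P + W + U = -1 + 6 + 8 = 13, not 12  FAIL
7) V − R = 8 − 9 = -1  OK
8) gcd(6, 8) = 2  OK
9) max(8, 9) = 9  OK
10) values 0 < 6 < 8  OK
11) W = 6 is even  FAIL
12) 3R − 4P = 3(9) − 4(-1) = 31  OK

Violated: 2, 6, 11.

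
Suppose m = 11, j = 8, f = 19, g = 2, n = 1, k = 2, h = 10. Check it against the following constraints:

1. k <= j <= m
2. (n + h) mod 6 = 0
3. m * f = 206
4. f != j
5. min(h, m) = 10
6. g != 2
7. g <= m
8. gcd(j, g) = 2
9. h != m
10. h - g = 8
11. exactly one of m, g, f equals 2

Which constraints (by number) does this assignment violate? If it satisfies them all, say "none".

The assignment fails constraints 2, 3, and 6.

1. values 2 <= 8 <= 11  ✓
2. n + h = 11; 11 mod 6 = 5, not 0  ✗
3. m * f = 11 * 19 = 209, not 206  ✗
4. f = 19, j = 8; distinct  ✓
5. min(10, 11) = 10  ✓
6. g = 2, but 2 is required to differ  ✗
7. g = 2, m = 11; 2 ≤ 11  ✓
8. gcd(8, 2) = 2  ✓
9. h = 10, m = 11; distinct  ✓
10. h - g = 10 - 2 = 8  ✓
11. m=11, g=2, f=19; 1 of them equals 2  ✓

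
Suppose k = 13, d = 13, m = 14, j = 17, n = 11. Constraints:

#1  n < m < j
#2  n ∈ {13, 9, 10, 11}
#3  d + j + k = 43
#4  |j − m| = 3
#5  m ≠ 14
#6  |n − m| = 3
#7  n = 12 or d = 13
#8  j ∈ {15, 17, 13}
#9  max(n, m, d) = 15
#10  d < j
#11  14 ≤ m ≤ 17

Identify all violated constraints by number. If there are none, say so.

No — constraints 5 and 9 are not satisfied.

#1 values 11 < 14 < 17 — holds.
#2 n = 11 is in {13, 9, 10, 11} — holds.
#3 d + j + k = 13 + 17 + 13 = 43 — holds.
#4 |17 − 14| = 3 — holds.
#5 m = 14, but 14 is required to differ — fails.
#6 |11 − 14| = 3 — holds.
#7 n = 11 ≠ 12, but d = 13 = 13 (second disjunct) — holds.
#8 j = 17 is in {15, 17, 13} — holds.
#9 max(11, 14, 13) = 14, not 15 — fails.
#10 d = 13, j = 17; 13 < 17 — holds.
#11 m = 14 lies in [14, 17] — holds.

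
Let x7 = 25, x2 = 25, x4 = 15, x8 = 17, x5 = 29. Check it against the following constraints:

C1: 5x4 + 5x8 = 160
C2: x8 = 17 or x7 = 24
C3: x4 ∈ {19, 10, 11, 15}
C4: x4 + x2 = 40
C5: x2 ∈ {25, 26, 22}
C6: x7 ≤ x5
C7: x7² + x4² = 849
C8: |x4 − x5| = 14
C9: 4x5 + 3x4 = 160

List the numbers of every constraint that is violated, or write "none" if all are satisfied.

C1: 5x4 + 5x8 = 5(15) + 5(17) = 160 — satisfied.
C2: x8 = 17 = 17 (first disjunct) — satisfied.
C3: x4 = 15 is in {19, 10, 11, 15} — satisfied.
C4: x4 + x2 = 15 + 25 = 40 — satisfied.
C5: x2 = 25 is in {25, 26, 22} — satisfied.
C6: x7 = 25, x5 = 29; 25 ≤ 29 — satisfied.
C7: x7² + x4² = 25² + 15² = 625 + 225 = 850, not 849 — violated.
C8: |15 − 29| = 14 — satisfied.
C9: 4x5 + 3x4 = 4(29) + 3(15) = 161, not 160 — violated.

The assignment fails constraints 7 and 9.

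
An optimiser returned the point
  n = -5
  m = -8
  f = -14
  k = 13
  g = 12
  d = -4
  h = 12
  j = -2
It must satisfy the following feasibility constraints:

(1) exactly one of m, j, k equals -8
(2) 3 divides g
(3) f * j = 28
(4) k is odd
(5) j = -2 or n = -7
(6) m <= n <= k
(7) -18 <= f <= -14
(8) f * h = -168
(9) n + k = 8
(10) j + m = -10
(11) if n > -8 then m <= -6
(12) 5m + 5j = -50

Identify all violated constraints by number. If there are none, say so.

(1) m=-8, j=-2, k=13; 1 of them equals -8  yes
(2) 12 / 3 = 4, so 3 divides 12  yes
(3) f * j = -14 * (-2) = 28  yes
(4) k = 13 is odd  yes
(5) j = -2 = -2 (first disjunct)  yes
(6) values -8 <= -5 <= 13  yes
(7) f = -14 lies in [-18, -14]  yes
(8) f * h = -14 * 12 = -168  yes
(9) n + k = -5 + 13 = 8  yes
(10) j + m = -2 + (-8) = -10  yes
(11) n = -5 > -8, so we need m ≤ -6; m = -8 ≤ -6  yes
(12) 5m + 5j = 5(-8) + 5(-2) = -50  yes

None — every constraint holds.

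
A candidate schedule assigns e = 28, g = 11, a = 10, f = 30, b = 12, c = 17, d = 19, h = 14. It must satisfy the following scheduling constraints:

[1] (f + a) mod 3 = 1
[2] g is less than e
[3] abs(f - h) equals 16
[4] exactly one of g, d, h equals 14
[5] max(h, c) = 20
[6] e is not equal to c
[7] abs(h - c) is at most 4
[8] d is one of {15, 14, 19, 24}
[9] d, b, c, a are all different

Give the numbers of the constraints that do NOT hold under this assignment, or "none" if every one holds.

[1] f + a = 40; 40 mod 3 = 1  ✓
[2] g = 11, e = 28; 11 < 28  ✓
[3] abs(30 - 14) = 16  ✓
[4] g=11, d=19, h=14; 1 of them equals 14  ✓
[5] max(14, 17) = 17, not 20  ✗
[6] e = 28, c = 17; distinct  ✓
[7] abs(14 - 17) = 3; 3 ≤ 4  ✓
[8] d = 19 is in {15, 14, 19, 24}  ✓
[9] values 19, 12, 17, 10 are pairwise distinct  ✓

The assignment fails constraint 5.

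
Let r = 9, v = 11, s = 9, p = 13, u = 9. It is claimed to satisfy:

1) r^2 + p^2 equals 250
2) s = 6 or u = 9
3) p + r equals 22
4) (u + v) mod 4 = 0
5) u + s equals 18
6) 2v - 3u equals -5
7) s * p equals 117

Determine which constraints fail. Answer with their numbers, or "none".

Yes — all constraints hold.

1) r^2 + p^2 = 9^2 + 13^2 = 81 + 169 = 250  true
2) s = 9 ≠ 6, but u = 9 = 9 (second disjunct)  true
3) p + r = 13 + 9 = 22  true
4) u + v = 20; 20 mod 4 = 0  true
5) u + s = 9 + 9 = 18  true
6) 2v - 3u = 2(11) - 3(9) = -5  true
7) s * p = 9 * 13 = 117  true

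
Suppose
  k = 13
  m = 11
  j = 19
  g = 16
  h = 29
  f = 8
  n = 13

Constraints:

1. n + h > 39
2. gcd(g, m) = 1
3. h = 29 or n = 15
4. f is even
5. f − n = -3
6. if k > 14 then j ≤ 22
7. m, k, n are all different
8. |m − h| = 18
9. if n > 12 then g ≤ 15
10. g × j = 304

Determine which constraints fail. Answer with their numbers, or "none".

Violated: 5, 7, and 9.

1. n + h = 13 + 29 = 42; 42 > 39 — OK.
2. gcd(16, 11) = 1 — OK.
3. h = 29 = 29 (first disjunct) — OK.
4. f = 8 is even — OK.
5. f − n = 8 − 13 = -5, not -3 — violated.
6. k = 13, not > 14; antecedent false, conditional vacuously true — OK.
7. k = n = 13, not all different — violated.
8. |11 − 29| = 18 — OK.
9. n = 13 > 12, so we need g ≤ 15; but g = 16 > 15 — violated.
10. g × j = 16 × 19 = 304 — OK.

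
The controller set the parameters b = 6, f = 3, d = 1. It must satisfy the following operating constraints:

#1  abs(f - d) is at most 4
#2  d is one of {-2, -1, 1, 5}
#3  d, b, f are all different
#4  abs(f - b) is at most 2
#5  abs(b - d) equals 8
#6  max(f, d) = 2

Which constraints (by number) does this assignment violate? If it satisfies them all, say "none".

#1 abs(3 - 1) = 2; 2 ≤ 4  OK
#2 d = 1 is in {-2, -1, 1, 5}  OK
#3 values 1, 6, 3 are pairwise distinct  OK
#4 abs(3 - 6) = 3; 3 > 2, exceeds bound 2  FAIL
#5 abs(6 - 1) = 5, not 8  FAIL
#6 max(3, 1) = 3, not 2  FAIL

The assignment fails constraints 4, 5, and 6.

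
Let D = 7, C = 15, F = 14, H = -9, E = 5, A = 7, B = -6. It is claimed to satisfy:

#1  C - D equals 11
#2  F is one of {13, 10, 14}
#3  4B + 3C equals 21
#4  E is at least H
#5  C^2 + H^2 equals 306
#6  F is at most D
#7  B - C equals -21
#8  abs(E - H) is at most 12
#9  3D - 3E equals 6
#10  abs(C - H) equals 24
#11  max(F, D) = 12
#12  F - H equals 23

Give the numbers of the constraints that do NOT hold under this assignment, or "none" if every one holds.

#1 C - D = 15 - 7 = 8, not 11 — violated.
#2 F = 14 is in {13, 10, 14} — satisfied.
#3 4B + 3C = 4(-6) + 3(15) = 21 — satisfied.
#4 E = 5, H = -9; 5 ≥ -9 — satisfied.
#5 C^2 + H^2 = 15^2 + (-9)^2 = 225 + 81 = 306 — satisfied.
#6 F = 14, D = 7; 14 > 7 (want ≤) — violated.
#7 B - C = -6 - 15 = -21 — satisfied.
#8 abs(5 - (-9)) = 14; 14 > 12, exceeds bound 12 — violated.
#9 3D - 3E = 3(7) - 3(5) = 6 — satisfied.
#10 abs(15 - (-9)) = 24 — satisfied.
#11 max(14, 7) = 14, not 12 — violated.
#12 F - H = 14 - (-9) = 23 — satisfied.

Constraints 1, 6, 8, 11 are violated.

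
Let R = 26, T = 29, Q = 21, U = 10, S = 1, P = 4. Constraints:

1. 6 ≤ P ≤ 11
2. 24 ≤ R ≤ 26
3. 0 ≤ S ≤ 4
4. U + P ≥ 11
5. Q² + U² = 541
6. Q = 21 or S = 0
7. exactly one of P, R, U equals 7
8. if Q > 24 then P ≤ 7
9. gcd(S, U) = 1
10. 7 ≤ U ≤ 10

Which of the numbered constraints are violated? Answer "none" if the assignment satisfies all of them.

1. P = 4 is outside [6, 11] — does not hold.
2. R = 26 lies in [24, 26] — holds.
3. S = 1 lies in [0, 4] — holds.
4. U + P = 10 + 4 = 14; 14 ≥ 11 — holds.
5. Q² + U² = 21² + 10² = 441 + 100 = 541 — holds.
6. Q = 21 = 21 (first disjunct) — holds.
7. P=4, R=26, U=10; 0 of them equal 7, not exactly one — does not hold.
8. Q = 21, not > 24; antecedent false, conditional vacuously true — holds.
9. gcd(1, 10) = 1 — holds.
10. U = 10 lies in [7, 10] — holds.

No — constraints 1 and 7 are not satisfied.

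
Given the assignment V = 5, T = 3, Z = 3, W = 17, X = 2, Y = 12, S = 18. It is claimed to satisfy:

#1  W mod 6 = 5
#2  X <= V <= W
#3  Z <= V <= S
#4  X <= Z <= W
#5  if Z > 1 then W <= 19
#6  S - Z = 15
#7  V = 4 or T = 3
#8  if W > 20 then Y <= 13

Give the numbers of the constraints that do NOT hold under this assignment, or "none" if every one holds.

#1 17 mod 6 = 5 — OK.
#2 values 2 <= 5 <= 17 — OK.
#3 values 3 <= 5 <= 18 — OK.
#4 values 2 <= 3 <= 17 — OK.
#5 Z = 3 > 1, so we need W ≤ 19; W = 17 ≤ 19 — OK.
#6 S - Z = 18 - 3 = 15 — OK.
#7 V = 5 ≠ 4, but T = 3 = 3 (second disjunct) — OK.
#8 W = 17, not > 20; antecedent false, conditional vacuously true — OK.

None — every constraint holds.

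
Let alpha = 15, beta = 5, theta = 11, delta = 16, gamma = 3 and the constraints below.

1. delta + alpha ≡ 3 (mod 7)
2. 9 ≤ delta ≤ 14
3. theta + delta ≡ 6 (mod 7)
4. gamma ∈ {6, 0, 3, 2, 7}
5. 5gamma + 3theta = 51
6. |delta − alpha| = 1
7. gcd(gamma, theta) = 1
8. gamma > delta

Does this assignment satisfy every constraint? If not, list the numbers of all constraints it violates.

Constraints 2, 5, 8 do not hold.

1. delta + alpha = 31; 31 mod 7 = 3  holds
2. delta = 16 is outside [9, 14]  fails
3. theta + delta = 27; 27 mod 7 = 6  holds
4. gamma = 3 is in {6, 0, 3, 2, 7}  holds
5. 5gamma + 3theta = 5(3) + 3(11) = 48, not 51  fails
6. |16 − 15| = 1  holds
7. gcd(3, 11) = 1  holds
8. gamma = 3, delta = 16; 3 ≤ 16 (want >)  fails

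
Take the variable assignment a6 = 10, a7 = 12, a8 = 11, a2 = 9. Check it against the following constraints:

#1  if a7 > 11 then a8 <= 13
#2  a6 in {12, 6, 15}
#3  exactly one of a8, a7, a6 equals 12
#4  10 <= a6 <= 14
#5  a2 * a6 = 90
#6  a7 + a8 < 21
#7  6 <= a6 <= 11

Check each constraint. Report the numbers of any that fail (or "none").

The assignment fails constraints 2 and 6.

#1 a7 = 12 > 11, so we need a8 ≤ 13; a8 = 11 ≤ 13  holds
#2 a6 = 10 is not in {12, 6, 15}  fails
#3 a8=11, a7=12, a6=10; 1 of them equals 12  holds
#4 a6 = 10 lies in [10, 14]  holds
#5 a2 * a6 = 9 * 10 = 90  holds
#6 a7 + a8 = 12 + 11 = 23; 23 ≥ 21, bound 21 not met  fails
#7 a6 = 10 lies in [6, 11]  holds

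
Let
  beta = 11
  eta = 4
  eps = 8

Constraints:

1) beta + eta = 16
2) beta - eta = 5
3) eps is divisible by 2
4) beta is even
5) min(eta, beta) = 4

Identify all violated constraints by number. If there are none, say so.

1) beta + eta = 11 + 4 = 15, not 16  false
2) beta - eta = 11 - 4 = 7, not 5  false
3) 8 / 2 = 4, so 2 divides 8  true
4) beta = 11 is odd  false
5) min(4, 11) = 4  true

Constraints 1, 2, 4 do not hold.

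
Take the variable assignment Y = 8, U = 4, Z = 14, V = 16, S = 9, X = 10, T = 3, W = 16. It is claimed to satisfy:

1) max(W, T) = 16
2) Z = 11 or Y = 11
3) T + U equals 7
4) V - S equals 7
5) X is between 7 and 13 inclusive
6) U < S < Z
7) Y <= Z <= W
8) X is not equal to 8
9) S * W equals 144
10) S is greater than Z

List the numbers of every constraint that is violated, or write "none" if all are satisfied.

1) max(16, 3) = 16  yes
2) Z = 14 ≠ 11 and Y = 8 ≠ 11; both disjuncts false  no
3) T + U = 3 + 4 = 7  yes
4) V - S = 16 - 9 = 7  yes
5) X = 10 lies in [7, 13]  yes
6) values 4 < 9 < 14  yes
7) values 8 <= 14 <= 16  yes
8) X = 10, and 10 ≠ 8  yes
9) S * W = 9 * 16 = 144  yes
10) S = 9, Z = 14; 9 ≤ 14 (want >)  no

Constraints 2 and 10 are violated.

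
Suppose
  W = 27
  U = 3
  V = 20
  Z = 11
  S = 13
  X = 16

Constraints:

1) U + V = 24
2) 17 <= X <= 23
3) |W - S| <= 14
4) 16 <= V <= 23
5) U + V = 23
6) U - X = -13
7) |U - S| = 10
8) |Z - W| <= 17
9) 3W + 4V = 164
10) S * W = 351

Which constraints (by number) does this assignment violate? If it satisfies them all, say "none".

Violated: 1, 2, 9.

1) U + V = 3 + 20 = 23, not 24  no
2) X = 16 is outside [17, 23]  no
3) |27 - 13| = 14; 14 ≤ 14  yes
4) V = 20 lies in [16, 23]  yes
5) U + V = 3 + 20 = 23  yes
6) U - X = 3 - 16 = -13  yes
7) |3 - 13| = 10  yes
8) |11 - 27| = 16; 16 ≤ 17  yes
9) 3W + 4V = 3(27) + 4(20) = 161, not 164  no
10) S * W = 13 * 27 = 351  yes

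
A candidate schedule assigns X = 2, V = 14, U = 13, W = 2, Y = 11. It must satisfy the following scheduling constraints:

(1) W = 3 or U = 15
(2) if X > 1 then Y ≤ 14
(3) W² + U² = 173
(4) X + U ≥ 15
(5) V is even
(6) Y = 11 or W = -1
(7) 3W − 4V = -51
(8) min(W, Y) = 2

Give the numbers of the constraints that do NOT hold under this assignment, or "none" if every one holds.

Violated: 1, 7.

(1) W = 2 ≠ 3 and U = 13 ≠ 15; both disjuncts false  ✘
(2) X = 2 > 1, so we need Y ≤ 14; Y = 11 ≤ 14  ✔
(3) W² + U² = 2² + 13² = 4 + 169 = 173  ✔
(4) X + U = 2 + 13 = 15; 15 ≥ 15  ✔
(5) V = 14 is even  ✔
(6) Y = 11 = 11 (first disjunct)  ✔
(7) 3W − 4V = 3(2) − 4(14) = -50, not -51  ✘
(8) min(2, 11) = 2  ✔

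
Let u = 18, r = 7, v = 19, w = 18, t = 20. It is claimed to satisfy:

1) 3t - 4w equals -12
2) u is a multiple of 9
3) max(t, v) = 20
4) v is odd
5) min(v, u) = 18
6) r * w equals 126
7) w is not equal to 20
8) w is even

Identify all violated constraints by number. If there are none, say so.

The assignment satisfies every constraint.

1) 3t - 4w = 3(20) - 4(18) = -12 — holds.
2) 18 / 9 = 2, so 9 divides 18 — holds.
3) max(20, 19) = 20 — holds.
4) v = 19 is odd — holds.
5) min(19, 18) = 18 — holds.
6) r * w = 7 * 18 = 126 — holds.
7) w = 18, and 18 ≠ 20 — holds.
8) w = 18 is even — holds.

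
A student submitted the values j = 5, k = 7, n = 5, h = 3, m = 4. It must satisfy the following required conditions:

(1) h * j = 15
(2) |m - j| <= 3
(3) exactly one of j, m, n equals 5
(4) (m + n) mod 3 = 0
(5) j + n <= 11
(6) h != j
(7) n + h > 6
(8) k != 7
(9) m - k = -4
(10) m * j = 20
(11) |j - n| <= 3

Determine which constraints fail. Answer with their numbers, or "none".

The assignment fails constraints 3, 8, 9.

(1) h * j = 3 * 5 = 15 — holds.
(2) |4 - 5| = 1; 1 ≤ 3 — holds.
(3) j=5, m=4, n=5; 2 of them equal 5, not exactly one — does not hold.
(4) m + n = 9; 9 mod 3 = 0 — holds.
(5) j + n = 5 + 5 = 10; 10 ≤ 11 — holds.
(6) h = 3, j = 5; distinct — holds.
(7) n + h = 5 + 3 = 8; 8 > 6 — holds.
(8) k = 7, but 7 is required to differ — does not hold.
(9) m - k = 4 - 7 = -3, not -4 — does not hold.
(10) m * j = 4 * 5 = 20 — holds.
(11) |5 - 5| = 0; 0 ≤ 3 — holds.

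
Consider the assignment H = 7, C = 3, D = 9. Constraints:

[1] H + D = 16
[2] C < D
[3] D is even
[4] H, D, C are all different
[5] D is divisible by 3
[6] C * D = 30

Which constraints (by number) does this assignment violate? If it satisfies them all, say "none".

Constraints 3 and 6 do not hold.

[1] H + D = 7 + 9 = 16 — OK.
[2] C = 3, D = 9; 3 < 9 — OK.
[3] D = 9 is odd — violated.
[4] values 7, 9, 3 are pairwise distinct — OK.
[5] 9 / 3 = 3, so 3 divides 9 — OK.
[6] C * D = 3 * 9 = 27, not 30 — violated.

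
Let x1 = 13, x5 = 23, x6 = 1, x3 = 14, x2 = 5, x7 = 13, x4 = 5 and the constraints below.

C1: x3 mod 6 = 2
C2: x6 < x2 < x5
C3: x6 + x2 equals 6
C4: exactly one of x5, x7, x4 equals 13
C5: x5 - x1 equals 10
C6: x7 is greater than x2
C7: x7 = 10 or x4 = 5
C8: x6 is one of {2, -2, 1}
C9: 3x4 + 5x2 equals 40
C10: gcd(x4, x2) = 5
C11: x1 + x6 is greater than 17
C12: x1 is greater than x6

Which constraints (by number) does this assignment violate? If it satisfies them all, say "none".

C1: 14 mod 6 = 2 — satisfied.
C2: values 1 < 5 < 23 — satisfied.
C3: x6 + x2 = 1 + 5 = 6 — satisfied.
C4: x5=23, x7=13, x4=5; 1 of them equals 13 — satisfied.
C5: x5 - x1 = 23 - 13 = 10 — satisfied.
C6: x7 = 13, x2 = 5; 13 > 5 — satisfied.
C7: x7 = 13 ≠ 10, but x4 = 5 = 5 (second disjunct) — satisfied.
C8: x6 = 1 is in {2, -2, 1} — satisfied.
C9: 3x4 + 5x2 = 3(5) + 5(5) = 40 — satisfied.
C10: gcd(5, 5) = 5 — satisfied.
C11: x1 + x6 = 13 + 1 = 14; 14 ≤ 17, bound 17 not met — violated.
C12: x1 = 13, x6 = 1; 13 > 1 — satisfied.

Constraint 11 does not hold.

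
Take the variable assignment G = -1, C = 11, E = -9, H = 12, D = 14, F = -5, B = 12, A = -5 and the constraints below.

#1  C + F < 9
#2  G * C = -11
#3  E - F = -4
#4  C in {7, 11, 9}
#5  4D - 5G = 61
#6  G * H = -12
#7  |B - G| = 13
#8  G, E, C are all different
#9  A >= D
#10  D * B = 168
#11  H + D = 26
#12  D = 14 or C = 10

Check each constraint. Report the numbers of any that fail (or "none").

#1 C + F = 11 + (-5) = 6; 6 < 9  OK
#2 G * C = -1 * 11 = -11  OK
#3 E - F = -9 - (-5) = -4  OK
#4 C = 11 is in {7, 11, 9}  OK
#5 4D - 5G = 4(14) - 5(-1) = 61  OK
#6 G * H = -1 * 12 = -12  OK
#7 |12 - (-1)| = 13  OK
#8 values -1, -9, 11 are pairwise distinct  OK
#9 A = -5, D = 14; -5 < 14 (want ≥)  FAIL
#10 D * B = 14 * 12 = 168  OK
#11 H + D = 12 + 14 = 26  OK
#12 D = 14 = 14 (first disjunct)  OK

The assignment fails constraint 9.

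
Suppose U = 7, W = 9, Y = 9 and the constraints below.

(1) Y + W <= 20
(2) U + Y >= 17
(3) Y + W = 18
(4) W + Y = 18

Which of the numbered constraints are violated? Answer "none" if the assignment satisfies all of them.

Constraint 2 does not hold.

(1) Y + W = 9 + 9 = 18; 18 ≤ 20 — OK.
(2) U + Y = 7 + 9 = 16; 16 < 17, bound 17 not met — violated.
(3) Y + W = 9 + 9 = 18 — OK.
(4) W + Y = 9 + 9 = 18 — OK.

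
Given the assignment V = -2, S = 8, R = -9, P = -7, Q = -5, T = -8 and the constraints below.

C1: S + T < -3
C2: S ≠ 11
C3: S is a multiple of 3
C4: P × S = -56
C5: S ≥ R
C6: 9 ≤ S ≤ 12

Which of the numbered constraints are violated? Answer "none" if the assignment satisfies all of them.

C1: S + T = 8 + (-8) = 0; 0 ≥ -3, bound -3 not met  ✘
C2: S = 8, and 8 ≠ 11  ✔
C3: 8 = 3×2 + 2, so 3 does not divide 8  ✘
C4: P × S = -7 × 8 = -56  ✔
C5: S = 8, R = -9; 8 ≥ -9  ✔
C6: S = 8 is outside [9, 12]  ✘

Constraints 1, 3, and 6 are violated.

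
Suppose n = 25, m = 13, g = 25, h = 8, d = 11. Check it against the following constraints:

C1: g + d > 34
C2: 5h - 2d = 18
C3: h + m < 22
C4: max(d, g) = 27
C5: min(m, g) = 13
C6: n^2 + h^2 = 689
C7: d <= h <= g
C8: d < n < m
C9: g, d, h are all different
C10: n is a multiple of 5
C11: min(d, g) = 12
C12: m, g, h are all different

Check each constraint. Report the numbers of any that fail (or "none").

C1: g + d = 25 + 11 = 36; 36 > 34  ✓
C2: 5h - 2d = 5(8) - 2(11) = 18  ✓
C3: h + m = 8 + 13 = 21; 21 < 22  ✓
C4: max(11, 25) = 25, not 27  ✗
C5: min(13, 25) = 13  ✓
C6: n^2 + h^2 = 25^2 + 8^2 = 625 + 64 = 689  ✓
C7: values 11, 8, 25; d = 11 is not <= h = 8  ✗
C8: values 11, 25, 13; n = 25 is not < m = 13  ✗
C9: values 25, 11, 8 are pairwise distinct  ✓
C10: 25 / 5 = 5, so 5 divides 25  ✓
C11: min(11, 25) = 11, not 12  ✗
C12: values 13, 25, 8 are pairwise distinct  ✓

No — constraints 4, 7, 8, 11 are not satisfied.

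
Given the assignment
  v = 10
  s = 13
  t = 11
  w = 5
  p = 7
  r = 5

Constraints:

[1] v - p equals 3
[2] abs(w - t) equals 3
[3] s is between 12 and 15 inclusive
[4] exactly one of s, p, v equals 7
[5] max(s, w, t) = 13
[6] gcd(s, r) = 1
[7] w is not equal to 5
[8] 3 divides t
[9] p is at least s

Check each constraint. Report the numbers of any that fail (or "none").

Constraints 2, 7, 8, 9 do not hold.

[1] v - p = 10 - 7 = 3  ✔
[2] abs(5 - 11) = 6, not 3  ✘
[3] s = 13 lies in [12, 15]  ✔
[4] s=13, p=7, v=10; 1 of them equals 7  ✔
[5] max(13, 5, 11) = 13  ✔
[6] gcd(13, 5) = 1  ✔
[7] w = 5, but 5 is required to differ  ✘
[8] 11 = 3*3 + 2, so 3 does not divide 11  ✘
[9] p = 7, s = 13; 7 < 13 (want ≥)  ✘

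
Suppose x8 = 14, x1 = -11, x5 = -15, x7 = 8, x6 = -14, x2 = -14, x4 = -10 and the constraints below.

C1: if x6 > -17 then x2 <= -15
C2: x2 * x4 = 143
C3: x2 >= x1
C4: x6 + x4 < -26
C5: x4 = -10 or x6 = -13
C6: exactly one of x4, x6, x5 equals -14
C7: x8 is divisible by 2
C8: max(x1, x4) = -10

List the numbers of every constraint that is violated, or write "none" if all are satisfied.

C1: x6 = -14 > -17, so we need x2 ≤ -15; but x2 = -14 > -15 — fails.
C2: x2 * x4 = -14 * (-10) = 140, not 143 — fails.
C3: x2 = -14, x1 = -11; -14 < -11 (want ≥) — fails.
C4: x6 + x4 = -14 + (-10) = -24; -24 ≥ -26, bound -26 not met — fails.
C5: x4 = -10 = -10 (first disjunct) — holds.
C6: x4=-10, x6=-14, x5=-15; 1 of them equals -14 — holds.
C7: 14 / 2 = 7, so 2 divides 14 — holds.
C8: max(-11, -10) = -10 — holds.

No — constraints 1, 2, 3, and 4 are not satisfied.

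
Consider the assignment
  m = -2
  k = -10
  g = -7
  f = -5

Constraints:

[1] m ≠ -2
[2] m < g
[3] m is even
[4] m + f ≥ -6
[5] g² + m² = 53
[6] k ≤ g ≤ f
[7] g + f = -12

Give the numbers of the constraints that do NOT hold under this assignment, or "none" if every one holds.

Violated: 1, 2, 4.

[1] m = -2, but -2 is required to differ  FAIL
[2] m = -2, g = -7; -2 ≥ -7 (want <)  FAIL
[3] m = -2 is even  OK
[4] m + f = -2 + (-5) = -7; -7 < -6, bound -6 not met  FAIL
[5] g² + m² = (-7)² + (-2)² = 49 + 4 = 53  OK
[6] values -10 ≤ -7 ≤ -5  OK
[7] g + f = -7 + (-5) = -12  OK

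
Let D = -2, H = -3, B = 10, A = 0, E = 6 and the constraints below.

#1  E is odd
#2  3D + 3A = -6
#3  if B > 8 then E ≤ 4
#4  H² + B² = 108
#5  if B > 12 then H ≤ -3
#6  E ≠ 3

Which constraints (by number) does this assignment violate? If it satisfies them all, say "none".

#1 E = 6 is even  ✗
#2 3D + 3A = 3(-2) + 3(0) = -6  ✓
#3 B = 10 > 8, so we need E ≤ 4; but E = 6 > 4  ✗
#4 H² + B² = (-3)² + 10² = 9 + 100 = 109, not 108  ✗
#5 B = 10, not > 12; antecedent false, conditional vacuously true  ✓
#6 E = 6, and 6 ≠ 3  ✓

Constraints 1, 3, 4 do not hold.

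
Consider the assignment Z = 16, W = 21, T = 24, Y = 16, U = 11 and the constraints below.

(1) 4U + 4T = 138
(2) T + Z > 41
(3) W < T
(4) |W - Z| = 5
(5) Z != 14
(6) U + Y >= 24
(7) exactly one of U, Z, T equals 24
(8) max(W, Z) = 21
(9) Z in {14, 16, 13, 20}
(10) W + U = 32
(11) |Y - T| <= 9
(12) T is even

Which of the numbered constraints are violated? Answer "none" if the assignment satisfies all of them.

Violated: 1 and 2.

(1) 4U + 4T = 4(11) + 4(24) = 140, not 138  ✗
(2) T + Z = 24 + 16 = 40; 40 ≤ 41, bound 41 not met  ✗
(3) W = 21, T = 24; 21 < 24  ✓
(4) |21 - 16| = 5  ✓
(5) Z = 16, and 16 ≠ 14  ✓
(6) U + Y = 11 + 16 = 27; 27 ≥ 24  ✓
(7) U=11, Z=16, T=24; 1 of them equals 24  ✓
(8) max(21, 16) = 21  ✓
(9) Z = 16 is in {14, 16, 13, 20}  ✓
(10) W + U = 21 + 11 = 32  ✓
(11) |16 - 24| = 8; 8 ≤ 9  ✓
(12) T = 24 is even  ✓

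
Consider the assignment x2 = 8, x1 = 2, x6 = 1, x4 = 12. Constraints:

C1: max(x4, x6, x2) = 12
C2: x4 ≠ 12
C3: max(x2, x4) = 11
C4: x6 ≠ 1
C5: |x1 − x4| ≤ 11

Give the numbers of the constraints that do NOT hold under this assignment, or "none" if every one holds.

C1: max(12, 1, 8) = 12  true
C2: x4 = 12, but 12 is required to differ  false
C3: max(8, 12) = 12, not 11  false
C4: x6 = 1, but 1 is required to differ  false
C5: |2 − 12| = 10; 10 ≤ 11  true

Violated: 2, 3, 4.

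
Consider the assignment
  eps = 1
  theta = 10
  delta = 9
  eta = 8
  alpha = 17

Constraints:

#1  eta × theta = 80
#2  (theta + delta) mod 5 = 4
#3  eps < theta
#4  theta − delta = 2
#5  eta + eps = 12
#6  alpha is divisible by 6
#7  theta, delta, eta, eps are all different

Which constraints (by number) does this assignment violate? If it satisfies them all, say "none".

#1 eta × theta = 8 × 10 = 80 — holds.
#2 theta + delta = 19; 19 mod 5 = 4 — holds.
#3 eps = 1, theta = 10; 1 < 10 — holds.
#4 theta − delta = 10 − 9 = 1, not 2 — does not hold.
#5 eta + eps = 8 + 1 = 9, not 12 — does not hold.
#6 17 = 6×2 + 5, so 6 does not divide 17 — does not hold.
#7 values 10, 9, 8, 1 are pairwise distinct — holds.

The assignment fails constraints 4, 5, 6.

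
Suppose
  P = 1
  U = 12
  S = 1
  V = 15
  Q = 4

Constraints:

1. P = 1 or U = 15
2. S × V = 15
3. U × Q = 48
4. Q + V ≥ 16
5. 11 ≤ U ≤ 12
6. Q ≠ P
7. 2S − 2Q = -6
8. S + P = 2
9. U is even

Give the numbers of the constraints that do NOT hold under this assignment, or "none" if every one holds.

1. P = 1 = 1 (first disjunct)  holds
2. S × V = 1 × 15 = 15  holds
3. U × Q = 12 × 4 = 48  holds
4. Q + V = 4 + 15 = 19; 19 ≥ 16  holds
5. U = 12 lies in [11, 12]  holds
6. Q = 4, P = 1; distinct  holds
7. 2S − 2Q = 2(1) − 2(4) = -6  holds
8. S + P = 1 + 1 = 2  holds
9. U = 12 is even  holds

Yes — all constraints hold.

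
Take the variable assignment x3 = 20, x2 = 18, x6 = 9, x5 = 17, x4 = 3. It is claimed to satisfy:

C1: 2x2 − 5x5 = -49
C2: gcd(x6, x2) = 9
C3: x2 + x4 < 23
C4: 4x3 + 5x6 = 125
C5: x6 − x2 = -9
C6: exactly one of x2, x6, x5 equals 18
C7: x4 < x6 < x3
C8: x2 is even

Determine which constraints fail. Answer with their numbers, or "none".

C1: 2x2 − 5x5 = 2(18) − 5(17) = -49 — satisfied.
C2: gcd(9, 18) = 9 — satisfied.
C3: x2 + x4 = 18 + 3 = 21; 21 < 23 — satisfied.
C4: 4x3 + 5x6 = 4(20) + 5(9) = 125 — satisfied.
C5: x6 − x2 = 9 − 18 = -9 — satisfied.
C6: x2=18, x6=9, x5=17; 1 of them equals 18 — satisfied.
C7: values 3 < 9 < 20 — satisfied.
C8: x2 = 18 is even — satisfied.

Yes — all constraints hold.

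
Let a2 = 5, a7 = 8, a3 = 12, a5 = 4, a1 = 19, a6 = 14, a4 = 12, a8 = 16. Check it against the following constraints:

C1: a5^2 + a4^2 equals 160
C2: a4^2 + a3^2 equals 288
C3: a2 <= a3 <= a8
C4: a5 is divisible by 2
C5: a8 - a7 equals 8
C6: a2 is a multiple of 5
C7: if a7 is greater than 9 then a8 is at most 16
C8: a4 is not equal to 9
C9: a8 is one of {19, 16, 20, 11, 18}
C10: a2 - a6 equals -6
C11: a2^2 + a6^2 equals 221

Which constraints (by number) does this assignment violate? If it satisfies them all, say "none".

C1: a5^2 + a4^2 = 4^2 + 12^2 = 16 + 144 = 160 — holds.
C2: a4^2 + a3^2 = 12^2 + 12^2 = 144 + 144 = 288 — holds.
C3: values 5 <= 12 <= 16 — holds.
C4: 4 / 2 = 2, so 2 divides 4 — holds.
C5: a8 - a7 = 16 - 8 = 8 — holds.
C6: 5 / 5 = 1, so 5 divides 5 — holds.
C7: a7 = 8, not > 9; antecedent false, conditional vacuously true — holds.
C8: a4 = 12, and 12 ≠ 9 — holds.
C9: a8 = 16 is in {19, 16, 20, 11, 18} — holds.
C10: a2 - a6 = 5 - 14 = -9, not -6 — does not hold.
C11: a2^2 + a6^2 = 5^2 + 14^2 = 25 + 196 = 221 — holds.

No — constraint 10 is not satisfied.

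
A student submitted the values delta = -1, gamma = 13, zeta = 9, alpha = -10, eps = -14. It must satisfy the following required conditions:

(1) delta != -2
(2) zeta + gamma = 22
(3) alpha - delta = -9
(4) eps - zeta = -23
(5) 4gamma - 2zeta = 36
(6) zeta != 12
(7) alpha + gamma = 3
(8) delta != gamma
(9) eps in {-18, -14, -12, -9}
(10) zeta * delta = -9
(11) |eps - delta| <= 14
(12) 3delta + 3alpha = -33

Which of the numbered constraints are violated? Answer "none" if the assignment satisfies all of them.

Constraint 5 does not hold.

(1) delta = -1, and -1 ≠ -2  OK
(2) zeta + gamma = 9 + 13 = 22  OK
(3) alpha - delta = -10 - (-1) = -9  OK
(4) eps - zeta = -14 - 9 = -23  OK
(5) 4gamma - 2zeta = 4(13) - 2(9) = 34, not 36  FAIL
(6) zeta = 9, and 9 ≠ 12  OK
(7) alpha + gamma = -10 + 13 = 3  OK
(8) delta = -1, gamma = 13; distinct  OK
(9) eps = -14 is in {-18, -14, -12, -9}  OK
(10) zeta * delta = 9 * (-1) = -9  OK
(11) |-14 - (-1)| = 13; 13 ≤ 14  OK
(12) 3delta + 3alpha = 3(-1) + 3(-10) = -33  OK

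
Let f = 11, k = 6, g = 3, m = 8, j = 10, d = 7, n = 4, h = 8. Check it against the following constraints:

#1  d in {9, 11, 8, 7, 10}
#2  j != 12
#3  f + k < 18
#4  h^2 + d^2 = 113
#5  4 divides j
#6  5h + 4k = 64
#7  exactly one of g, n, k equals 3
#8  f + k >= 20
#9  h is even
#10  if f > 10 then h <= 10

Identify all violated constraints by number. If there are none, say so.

Constraints 5, 8 do not hold.

#1 d = 7 is in {9, 11, 8, 7, 10} — OK.
#2 j = 10, and 10 ≠ 12 — OK.
#3 f + k = 11 + 6 = 17; 17 < 18 — OK.
#4 h^2 + d^2 = 8^2 + 7^2 = 64 + 49 = 113 — OK.
#5 10 = 4*2 + 2, so 4 does not divide 10 — violated.
#6 5h + 4k = 5(8) + 4(6) = 64 — OK.
#7 g=3, n=4, k=6; 1 of them equals 3 — OK.
#8 f + k = 11 + 6 = 17; 17 < 20, bound 20 not met — violated.
#9 h = 8 is even — OK.
#10 f = 11 > 10, so we need h ≤ 10; h = 8 ≤ 10 — OK.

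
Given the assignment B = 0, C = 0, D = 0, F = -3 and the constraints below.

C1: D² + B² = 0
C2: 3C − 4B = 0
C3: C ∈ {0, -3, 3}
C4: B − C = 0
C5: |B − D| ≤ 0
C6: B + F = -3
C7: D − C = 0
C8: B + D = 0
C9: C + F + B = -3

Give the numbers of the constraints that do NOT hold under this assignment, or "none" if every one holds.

All constraints are satisfied.

C1: D² + B² = 0² + 0² = 0 + 0 = 0 — satisfied.
C2: 3C − 4B = 3(0) − 4(0) = 0 — satisfied.
C3: C = 0 is in {0, -3, 3} — satisfied.
C4: B − C = 0 − 0 = 0 — satisfied.
C5: |0 − 0| = 0; 0 ≤ 0 — satisfied.
C6: B + F = 0 + (-3) = -3 — satisfied.
C7: D − C = 0 − 0 = 0 — satisfied.
C8: B + D = 0 + 0 = 0 — satisfied.
C9: C + F + B = 0 + (-3) + 0 = -3 — satisfied.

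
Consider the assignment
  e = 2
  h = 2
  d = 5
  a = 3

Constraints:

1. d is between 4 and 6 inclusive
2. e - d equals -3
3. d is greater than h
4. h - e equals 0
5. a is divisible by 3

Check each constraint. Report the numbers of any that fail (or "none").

No violations.

1. d = 5 lies in [4, 6]  ✔
2. e - d = 2 - 5 = -3  ✔
3. d = 5, h = 2; 5 > 2  ✔
4. h - e = 2 - 2 = 0  ✔
5. 3 / 3 = 1, so 3 divides 3  ✔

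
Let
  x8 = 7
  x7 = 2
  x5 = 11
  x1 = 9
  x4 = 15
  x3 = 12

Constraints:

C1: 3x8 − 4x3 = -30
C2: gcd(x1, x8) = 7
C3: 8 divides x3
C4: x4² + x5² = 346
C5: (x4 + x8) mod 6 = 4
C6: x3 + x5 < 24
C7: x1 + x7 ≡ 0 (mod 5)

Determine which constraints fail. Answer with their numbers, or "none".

C1: 3x8 − 4x3 = 3(7) − 4(12) = -27, not -30 — fails.
C2: gcd(9, 7) = 1, not 7 — fails.
C3: 12 = 8×1 + 4, so 8 does not divide 12 — fails.
C4: x4² + x5² = 15² + 11² = 225 + 121 = 346 — holds.
C5: x4 + x8 = 22; 22 mod 6 = 4 — holds.
C6: x3 + x5 = 12 + 11 = 23; 23 < 24 — holds.
C7: x1 + x7 = 11; 11 mod 5 = 1, not 0 — fails.

Constraints 1, 2, 3, and 7 do not hold.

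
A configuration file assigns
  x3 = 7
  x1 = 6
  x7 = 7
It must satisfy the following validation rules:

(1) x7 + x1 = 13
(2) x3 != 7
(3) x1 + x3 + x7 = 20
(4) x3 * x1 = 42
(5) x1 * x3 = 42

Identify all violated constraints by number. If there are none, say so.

Violated: 2.

(1) x7 + x1 = 7 + 6 = 13  holds
(2) x3 = 7, but 7 is required to differ  fails
(3) x1 + x3 + x7 = 6 + 7 + 7 = 20  holds
(4) x3 * x1 = 7 * 6 = 42  holds
(5) x1 * x3 = 6 * 7 = 42  holds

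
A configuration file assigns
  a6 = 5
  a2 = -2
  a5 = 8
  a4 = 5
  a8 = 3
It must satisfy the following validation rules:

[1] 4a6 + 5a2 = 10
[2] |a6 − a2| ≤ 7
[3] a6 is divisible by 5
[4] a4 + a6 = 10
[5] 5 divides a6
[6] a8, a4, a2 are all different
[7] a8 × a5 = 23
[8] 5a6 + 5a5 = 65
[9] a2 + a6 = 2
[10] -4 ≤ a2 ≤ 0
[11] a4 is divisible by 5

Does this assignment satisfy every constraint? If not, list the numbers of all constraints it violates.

[1] 4a6 + 5a2 = 4(5) + 5(-2) = 10 — OK.
[2] |5 − (-2)| = 7; 7 ≤ 7 — OK.
[3] 5 / 5 = 1, so 5 divides 5 — OK.
[4] a4 + a6 = 5 + 5 = 10 — OK.
[5] 5 / 5 = 1, so 5 divides 5 — OK.
[6] values 3, 5, -2 are pairwise distinct — OK.
[7] a8 × a5 = 3 × 8 = 24, not 23 — violated.
[8] 5a6 + 5a5 = 5(5) + 5(8) = 65 — OK.
[9] a2 + a6 = -2 + 5 = 3, not 2 — violated.
[10] a2 = -2 lies in [-4, 0] — OK.
[11] 5 / 5 = 1, so 5 divides 5 — OK.

No — constraints 7, 9 are not satisfied.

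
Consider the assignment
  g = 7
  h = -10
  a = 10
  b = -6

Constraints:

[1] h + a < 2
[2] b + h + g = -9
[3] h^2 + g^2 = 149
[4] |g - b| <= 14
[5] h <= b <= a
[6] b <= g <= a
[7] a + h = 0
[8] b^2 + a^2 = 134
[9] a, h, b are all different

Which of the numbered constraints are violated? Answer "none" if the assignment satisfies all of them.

No — constraint 8 is not satisfied.

[1] h + a = -10 + 10 = 0; 0 < 2 — holds.
[2] b + h + g = -6 + (-10) + 7 = -9 — holds.
[3] h^2 + g^2 = (-10)^2 + 7^2 = 100 + 49 = 149 — holds.
[4] |7 - (-6)| = 13; 13 ≤ 14 — holds.
[5] values -10 <= -6 <= 10 — holds.
[6] values -6 <= 7 <= 10 — holds.
[7] a + h = 10 + (-10) = 0 — holds.
[8] b^2 + a^2 = (-6)^2 + 10^2 = 36 + 100 = 136, not 134 — does not hold.
[9] values 10, -10, -6 are pairwise distinct — holds.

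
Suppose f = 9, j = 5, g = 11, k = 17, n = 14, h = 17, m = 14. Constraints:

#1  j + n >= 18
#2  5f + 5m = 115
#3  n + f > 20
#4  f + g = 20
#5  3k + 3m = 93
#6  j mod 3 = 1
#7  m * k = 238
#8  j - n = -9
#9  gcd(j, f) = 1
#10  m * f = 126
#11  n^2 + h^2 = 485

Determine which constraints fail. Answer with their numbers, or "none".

#1 j + n = 5 + 14 = 19; 19 ≥ 18 — holds.
#2 5f + 5m = 5(9) + 5(14) = 115 — holds.
#3 n + f = 14 + 9 = 23; 23 > 20 — holds.
#4 f + g = 9 + 11 = 20 — holds.
#5 3k + 3m = 3(17) + 3(14) = 93 — holds.
#6 5 mod 3 = 2, not 1 — does not hold.
#7 m * k = 14 * 17 = 238 — holds.
#8 j - n = 5 - 14 = -9 — holds.
#9 gcd(5, 9) = 1 — holds.
#10 m * f = 14 * 9 = 126 — holds.
#11 n^2 + h^2 = 14^2 + 17^2 = 196 + 289 = 485 — holds.

The assignment fails constraint 6.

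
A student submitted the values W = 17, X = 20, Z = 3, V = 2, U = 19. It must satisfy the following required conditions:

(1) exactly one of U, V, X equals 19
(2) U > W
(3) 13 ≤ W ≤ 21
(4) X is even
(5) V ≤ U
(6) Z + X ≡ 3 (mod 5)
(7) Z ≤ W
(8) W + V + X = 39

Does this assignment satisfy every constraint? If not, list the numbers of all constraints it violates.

The assignment satisfies every constraint.

(1) U=19, V=2, X=20; 1 of them equals 19  true
(2) U = 19, W = 17; 19 > 17  true
(3) W = 17 lies in [13, 21]  true
(4) X = 20 is even  true
(5) V = 2, U = 19; 2 ≤ 19  true
(6) Z + X = 23; 23 mod 5 = 3  true
(7) Z = 3, W = 17; 3 ≤ 17  true
(8) W + V + X = 17 + 2 + 20 = 39  true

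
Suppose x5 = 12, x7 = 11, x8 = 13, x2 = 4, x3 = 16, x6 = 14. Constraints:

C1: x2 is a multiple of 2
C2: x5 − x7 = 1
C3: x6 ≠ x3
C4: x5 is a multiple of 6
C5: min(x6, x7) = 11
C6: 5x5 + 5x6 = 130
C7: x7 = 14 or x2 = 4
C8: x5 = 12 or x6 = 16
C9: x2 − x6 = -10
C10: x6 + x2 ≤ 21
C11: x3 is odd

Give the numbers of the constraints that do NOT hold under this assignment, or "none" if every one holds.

The assignment fails constraint 11.

C1: 4 / 2 = 2, so 2 divides 4  ✔
C2: x5 − x7 = 12 − 11 = 1  ✔
C3: x6 = 14, x3 = 16; distinct  ✔
C4: 12 / 6 = 2, so 6 divides 12  ✔
C5: min(14, 11) = 11  ✔
C6: 5x5 + 5x6 = 5(12) + 5(14) = 130  ✔
C7: x7 = 11 ≠ 14, but x2 = 4 = 4 (second disjunct)  ✔
C8: x5 = 12 = 12 (first disjunct)  ✔
C9: x2 − x6 = 4 − 14 = -10  ✔
C10: x6 + x2 = 14 + 4 = 18; 18 ≤ 21  ✔
C11: x3 = 16 is even  ✘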